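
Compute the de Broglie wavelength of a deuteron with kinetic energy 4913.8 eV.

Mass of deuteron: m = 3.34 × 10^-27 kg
2.89 × 10^-13 m

Using λ = h/√(2mKE):

First convert KE to Joules: KE = 4913.8 eV = 7.873 × 10^-16 J

λ = h/√(2mKE)
λ = (6.626 × 10^-34 J·s) / √(2 × 3.34 × 10^-27 kg × 7.873 × 10^-16 J)
λ = 2.89 × 10^-13 m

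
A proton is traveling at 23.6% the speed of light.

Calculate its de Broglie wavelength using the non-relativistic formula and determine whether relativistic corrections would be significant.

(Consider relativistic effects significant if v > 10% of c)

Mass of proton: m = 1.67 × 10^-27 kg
Yes, relativistic corrections are needed.

Using the non-relativistic de Broglie formula λ = h/(mv):

v = 23.6% × c = 7.075 × 10^7 m/s

λ = h/(mv)
λ = (6.626 × 10^-34 J·s) / (1.67 × 10^-27 kg × 7.075 × 10^7 m/s)
λ = 5.61 × 10^-15 m

Since v = 23.6% of c > 10% of c, relativistic corrections ARE significant and the actual wavelength would differ from this non-relativistic estimate.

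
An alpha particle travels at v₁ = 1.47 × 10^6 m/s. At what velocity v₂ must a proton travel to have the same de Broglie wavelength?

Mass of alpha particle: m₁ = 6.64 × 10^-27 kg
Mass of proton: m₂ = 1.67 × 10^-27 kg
v₂ = 5.84 × 10^6 m/s

For equal de Broglie wavelengths: λ₁ = λ₂

h/(m₁v₁) = h/(m₂v₂)
m₁v₁ = m₂v₂
v₂ = v₁ · (m₁/m₂)

v₂ = 1.47 × 10^6 m/s × (6.64 × 10^-27 kg / 1.67 × 10^-27 kg)
v₂ = 5.84 × 10^6 m/s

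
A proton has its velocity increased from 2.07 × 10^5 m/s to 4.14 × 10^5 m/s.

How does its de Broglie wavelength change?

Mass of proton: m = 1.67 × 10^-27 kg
The wavelength decreases by a factor of 2.

Using λ = h/(mv):

Initial wavelength: λ₁ = h/(mv₁) = 1.92 × 10^-12 m
Final wavelength: λ₂ = h/(mv₂) = 9.58 × 10^-13 m

Since λ ∝ 1/v, when velocity increases by a factor of 2, the wavelength decreases by a factor of 2.

λ₂/λ₁ = v₁/v₂ = 1/2

The wavelength decreases by a factor of 2.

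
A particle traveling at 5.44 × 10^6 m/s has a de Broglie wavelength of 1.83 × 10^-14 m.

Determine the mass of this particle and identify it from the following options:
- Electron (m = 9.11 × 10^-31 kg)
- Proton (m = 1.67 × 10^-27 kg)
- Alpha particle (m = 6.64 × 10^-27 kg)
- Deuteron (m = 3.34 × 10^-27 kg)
The particle is an alpha particle.

From λ = h/(mv), solve for mass:

m = h/(λv)
m = (6.626 × 10^-34 J·s) / (1.83 × 10^-14 m × 5.44 × 10^6 m/s)
m = 6.66 × 10^-27 kg

Comparing with the listed masses, this is closest to an alpha particle.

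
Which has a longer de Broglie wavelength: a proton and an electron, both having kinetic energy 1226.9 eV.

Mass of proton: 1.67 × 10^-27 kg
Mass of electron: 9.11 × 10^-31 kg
The electron has the longer wavelength.

Using λ = h/√(2mKE):

For proton: λ₁ = h/√(2m₁KE) = 8.18 × 10^-13 m
For electron: λ₂ = h/√(2m₂KE) = 3.50 × 10^-11 m

Since λ ∝ 1/√m at constant kinetic energy, the lighter particle has the longer wavelength.

The electron has the longer de Broglie wavelength.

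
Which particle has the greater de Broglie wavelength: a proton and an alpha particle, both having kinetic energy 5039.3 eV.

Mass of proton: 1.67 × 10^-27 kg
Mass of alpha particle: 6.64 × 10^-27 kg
The proton has the longer wavelength.

Using λ = h/√(2mKE):

For proton: λ₁ = h/√(2m₁KE) = 4.03 × 10^-13 m
For alpha particle: λ₂ = h/√(2m₂KE) = 2.02 × 10^-13 m

Since λ ∝ 1/√m at constant kinetic energy, the lighter particle has the longer wavelength.

The proton has the longer de Broglie wavelength.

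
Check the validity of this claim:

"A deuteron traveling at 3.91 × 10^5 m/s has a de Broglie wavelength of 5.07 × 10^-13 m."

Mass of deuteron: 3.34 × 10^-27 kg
True

The claim is correct.

Using λ = h/(mv):
λ = (6.626 × 10^-34 J·s) / (3.34 × 10^-27 kg × 3.91 × 10^5 m/s)
λ = 5.07 × 10^-13 m

This matches the claimed value.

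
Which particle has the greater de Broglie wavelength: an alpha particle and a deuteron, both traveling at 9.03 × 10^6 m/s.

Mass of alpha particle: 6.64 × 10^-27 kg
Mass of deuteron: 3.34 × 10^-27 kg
The deuteron has the longer wavelength.

Using λ = h/(mv), since both particles have the same velocity, the wavelength depends only on mass.

For alpha particle: λ₁ = h/(m₁v) = 1.11 × 10^-14 m
For deuteron: λ₂ = h/(m₂v) = 2.20 × 10^-14 m

Since λ ∝ 1/m at constant velocity, the lighter particle has the longer wavelength.

The deuteron has the longer de Broglie wavelength.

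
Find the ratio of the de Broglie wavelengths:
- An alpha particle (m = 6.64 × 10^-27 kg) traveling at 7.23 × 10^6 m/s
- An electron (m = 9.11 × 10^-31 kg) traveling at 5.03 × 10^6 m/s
λ₁/λ₂ = 9.55 × 10^-5

Using λ = h/(mv):

λ₁ = h/(m₁v₁) = 1.38 × 10^-14 m
λ₂ = h/(m₂v₂) = 1.45 × 10^-10 m

Ratio λ₁/λ₂ = (m₂v₂)/(m₁v₁)
         = (9.11 × 10^-31 kg × 5.03 × 10^6 m/s) / (6.64 × 10^-27 kg × 7.23 × 10^6 m/s)
         = 9.55 × 10^-5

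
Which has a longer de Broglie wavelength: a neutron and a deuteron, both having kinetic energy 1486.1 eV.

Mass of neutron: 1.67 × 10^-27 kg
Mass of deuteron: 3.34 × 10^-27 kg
The neutron has the longer wavelength.

Using λ = h/√(2mKE):

For neutron: λ₁ = h/√(2m₁KE) = 7.43 × 10^-13 m
For deuteron: λ₂ = h/√(2m₂KE) = 5.25 × 10^-13 m

Since λ ∝ 1/√m at constant kinetic energy, the lighter particle has the longer wavelength.

The neutron has the longer de Broglie wavelength.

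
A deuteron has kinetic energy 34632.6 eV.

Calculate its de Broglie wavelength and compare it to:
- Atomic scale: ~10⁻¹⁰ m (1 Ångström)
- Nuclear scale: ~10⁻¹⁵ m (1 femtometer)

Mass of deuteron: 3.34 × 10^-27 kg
λ = 1.09 × 10^-13 m, which is between nuclear and atomic scales.

Using λ = h/√(2mKE):

KE = 34632.6 eV = 5.549 × 10^-15 J

λ = h/√(2mKE)
λ = (6.626 × 10^-34 J·s) / √(2 × 3.34 × 10^-27 kg × 5.549 × 10^-15 J)
λ = 1.09 × 10^-13 m

Comparison:
- Atomic scale (10⁻¹⁰ m): λ is 0.0011× this size
- Nuclear scale (10⁻¹⁵ m): λ is 1.1e+02× this size

The wavelength is between nuclear and atomic scales.

This wavelength is appropriate for probing atomic structure but too large for nuclear physics experiments.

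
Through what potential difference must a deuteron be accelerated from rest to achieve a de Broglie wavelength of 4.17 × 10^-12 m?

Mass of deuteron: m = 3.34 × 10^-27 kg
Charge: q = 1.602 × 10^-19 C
23.6 V

From λ = h/√(2mqV), we solve for V:

λ² = h²/(2mqV)
V = h²/(2mqλ²)
V = (6.626 × 10^-34 J·s)² / (2 × 3.34 × 10^-27 kg × 1.602 × 10^-19 C × (4.17 × 10^-12 m)²)
V = 23.6 V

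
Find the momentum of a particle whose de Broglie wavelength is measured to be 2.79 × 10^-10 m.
2.37 × 10^-24 kg·m/s

From the de Broglie relation λ = h/p, we solve for p:

p = h/λ
p = (6.626 × 10^-34 J·s) / (2.79 × 10^-10 m)
p = 2.37 × 10^-24 kg·m/s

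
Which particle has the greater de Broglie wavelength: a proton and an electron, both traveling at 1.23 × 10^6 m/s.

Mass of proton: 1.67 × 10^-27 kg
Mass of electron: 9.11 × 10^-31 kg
The electron has the longer wavelength.

Using λ = h/(mv), since both particles have the same velocity, the wavelength depends only on mass.

For proton: λ₁ = h/(m₁v) = 3.23 × 10^-13 m
For electron: λ₂ = h/(m₂v) = 5.91 × 10^-10 m

Since λ ∝ 1/m at constant velocity, the lighter particle has the longer wavelength.

The electron has the longer de Broglie wavelength.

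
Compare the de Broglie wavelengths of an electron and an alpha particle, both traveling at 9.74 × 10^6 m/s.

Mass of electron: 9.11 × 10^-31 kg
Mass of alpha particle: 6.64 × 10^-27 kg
The electron has the longer wavelength.

Using λ = h/(mv), since both particles have the same velocity, the wavelength depends only on mass.

For electron: λ₁ = h/(m₁v) = 7.47 × 10^-11 m
For alpha particle: λ₂ = h/(m₂v) = 1.02 × 10^-14 m

Since λ ∝ 1/m at constant velocity, the lighter particle has the longer wavelength.

The electron has the longer de Broglie wavelength.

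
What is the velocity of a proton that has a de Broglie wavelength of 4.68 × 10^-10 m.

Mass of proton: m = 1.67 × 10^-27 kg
8.48 × 10^2 m/s

From the de Broglie relation λ = h/(mv), we solve for v:

v = h/(mλ)
v = (6.626 × 10^-34 J·s) / (1.67 × 10^-27 kg × 4.68 × 10^-10 m)
v = 8.48 × 10^2 m/s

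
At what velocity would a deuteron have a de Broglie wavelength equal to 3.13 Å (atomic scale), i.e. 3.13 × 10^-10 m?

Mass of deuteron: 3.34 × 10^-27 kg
6.34 × 10^2 m/s

From λ = h/(mv), solve for v:

v = h/(mλ)
v = (6.626 × 10^-34 J·s) / (3.34 × 10^-27 kg × 3.13 × 10^-10 m)
v = 6.34 × 10^2 m/s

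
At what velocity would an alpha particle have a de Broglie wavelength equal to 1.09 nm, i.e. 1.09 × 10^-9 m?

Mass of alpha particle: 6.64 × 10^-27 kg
9.15 × 10^1 m/s

From λ = h/(mv), solve for v:

v = h/(mλ)
v = (6.626 × 10^-34 J·s) / (6.64 × 10^-27 kg × 1.09 × 10^-9 m)
v = 9.15 × 10^1 m/s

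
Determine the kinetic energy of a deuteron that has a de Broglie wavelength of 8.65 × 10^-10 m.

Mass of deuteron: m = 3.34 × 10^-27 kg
8.78 × 10^-23 J (or 5.48 × 10^-4 eV)

From λ = h/√(2mKE), we solve for KE:

λ² = h²/(2mKE)
KE = h²/(2mλ²)
KE = (6.626 × 10^-34 J·s)² / (2 × 3.34 × 10^-27 kg × (8.65 × 10^-10 m)²)
KE = 8.78 × 10^-23 J
KE = 5.48 × 10^-4 eV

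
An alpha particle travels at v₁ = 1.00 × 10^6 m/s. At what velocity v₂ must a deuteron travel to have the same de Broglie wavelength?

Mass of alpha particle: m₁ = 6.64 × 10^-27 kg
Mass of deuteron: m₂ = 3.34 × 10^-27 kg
v₂ = 1.99 × 10^6 m/s

For equal de Broglie wavelengths: λ₁ = λ₂

h/(m₁v₁) = h/(m₂v₂)
m₁v₁ = m₂v₂
v₂ = v₁ · (m₁/m₂)

v₂ = 1.00 × 10^6 m/s × (6.64 × 10^-27 kg / 3.34 × 10^-27 kg)
v₂ = 1.99 × 10^6 m/s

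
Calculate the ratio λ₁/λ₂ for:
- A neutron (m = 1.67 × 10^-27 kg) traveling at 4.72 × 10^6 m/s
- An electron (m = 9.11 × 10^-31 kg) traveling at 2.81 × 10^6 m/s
λ₁/λ₂ = 3.25 × 10^-4

Using λ = h/(mv):

λ₁ = h/(m₁v₁) = 8.41 × 10^-14 m
λ₂ = h/(m₂v₂) = 2.59 × 10^-10 m

Ratio λ₁/λ₂ = (m₂v₂)/(m₁v₁)
         = (9.11 × 10^-31 kg × 2.81 × 10^6 m/s) / (1.67 × 10^-27 kg × 4.72 × 10^6 m/s)
         = 3.25 × 10^-4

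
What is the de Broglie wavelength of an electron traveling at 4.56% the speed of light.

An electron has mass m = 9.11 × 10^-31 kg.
5.32 × 10^-11 m

Using the de Broglie relation λ = h/(mv):

v = 4.56% × c = 1.367 × 10^7 m/s

λ = h/(mv)
λ = (6.626 × 10^-34 J·s) / (9.11 × 10^-31 kg × 1.367 × 10^7 m/s)
λ = 5.32 × 10^-11 m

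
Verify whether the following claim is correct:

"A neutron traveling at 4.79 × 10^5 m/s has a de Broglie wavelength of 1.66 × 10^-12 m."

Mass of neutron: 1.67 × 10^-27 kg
False

The claim is incorrect.

Using λ = h/(mv):
λ = (6.626 × 10^-34 J·s) / (1.67 × 10^-27 kg × 4.79 × 10^5 m/s)
λ = 8.28 × 10^-13 m

The actual wavelength differs from the claimed 1.66 × 10^-12 m.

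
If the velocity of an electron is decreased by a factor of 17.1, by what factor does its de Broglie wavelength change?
The wavelength increases by a factor of 17.1.

From λ = h/(mv), the wavelength is inversely proportional to velocity:

λ ∝ 1/v

If v → v/17.1, then λ → 17.1λ

When velocity is decreased by a factor of 17.1, the wavelength increases by a factor of 17.1.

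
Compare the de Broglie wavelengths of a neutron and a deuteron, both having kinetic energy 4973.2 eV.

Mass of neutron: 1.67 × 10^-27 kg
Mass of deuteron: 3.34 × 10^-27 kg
The neutron has the longer wavelength.

Using λ = h/√(2mKE):

For neutron: λ₁ = h/√(2m₁KE) = 4.06 × 10^-13 m
For deuteron: λ₂ = h/√(2m₂KE) = 2.87 × 10^-13 m

Since λ ∝ 1/√m at constant kinetic energy, the lighter particle has the longer wavelength.

The neutron has the longer de Broglie wavelength.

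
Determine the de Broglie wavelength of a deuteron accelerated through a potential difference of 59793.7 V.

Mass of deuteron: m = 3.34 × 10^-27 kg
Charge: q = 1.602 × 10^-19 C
8.28 × 10^-14 m

When a particle is accelerated through voltage V, it gains kinetic energy KE = qV.

The de Broglie wavelength is then λ = h/√(2mqV):

λ = h/√(2mqV)
λ = (6.626 × 10^-34 J·s) / √(2 × 3.34 × 10^-27 kg × 1.602 × 10^-19 C × 59793.7 V)
λ = 8.28 × 10^-14 m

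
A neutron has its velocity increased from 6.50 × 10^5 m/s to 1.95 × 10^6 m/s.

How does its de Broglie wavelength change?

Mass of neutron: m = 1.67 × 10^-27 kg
The wavelength decreases by a factor of 3.

Using λ = h/(mv):

Initial wavelength: λ₁ = h/(mv₁) = 6.10 × 10^-13 m
Final wavelength: λ₂ = h/(mv₂) = 2.03 × 10^-13 m

Since λ ∝ 1/v, when velocity increases by a factor of 3, the wavelength decreases by a factor of 3.

λ₂/λ₁ = v₁/v₂ = 1/3

The wavelength decreases by a factor of 3.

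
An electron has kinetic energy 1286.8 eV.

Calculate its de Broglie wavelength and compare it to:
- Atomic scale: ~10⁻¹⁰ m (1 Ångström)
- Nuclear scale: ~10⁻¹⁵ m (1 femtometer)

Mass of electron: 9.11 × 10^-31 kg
λ = 3.42 × 10^-11 m, which is between nuclear and atomic scales.

Using λ = h/√(2mKE):

KE = 1286.8 eV = 2.062 × 10^-16 J

λ = h/√(2mKE)
λ = (6.626 × 10^-34 J·s) / √(2 × 9.11 × 10^-31 kg × 2.062 × 10^-16 J)
λ = 3.42 × 10^-11 m

Comparison:
- Atomic scale (10⁻¹⁰ m): λ is 0.34× this size
- Nuclear scale (10⁻¹⁵ m): λ is 3.4e+04× this size

The wavelength is between nuclear and atomic scales.

This wavelength is appropriate for probing atomic structure but too large for nuclear physics experiments.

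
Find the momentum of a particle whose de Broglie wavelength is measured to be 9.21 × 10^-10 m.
7.19 × 10^-25 kg·m/s

From the de Broglie relation λ = h/p, we solve for p:

p = h/λ
p = (6.626 × 10^-34 J·s) / (9.21 × 10^-10 m)
p = 7.19 × 10^-25 kg·m/s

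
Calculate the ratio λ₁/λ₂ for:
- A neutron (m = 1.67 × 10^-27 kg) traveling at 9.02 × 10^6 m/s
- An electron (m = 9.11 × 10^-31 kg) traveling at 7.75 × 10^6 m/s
λ₁/λ₂ = 4.69 × 10^-4

Using λ = h/(mv):

λ₁ = h/(m₁v₁) = 4.40 × 10^-14 m
λ₂ = h/(m₂v₂) = 9.38 × 10^-11 m

Ratio λ₁/λ₂ = (m₂v₂)/(m₁v₁)
         = (9.11 × 10^-31 kg × 7.75 × 10^6 m/s) / (1.67 × 10^-27 kg × 9.02 × 10^6 m/s)
         = 4.69 × 10^-4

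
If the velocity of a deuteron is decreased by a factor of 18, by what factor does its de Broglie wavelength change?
The wavelength increases by a factor of 18.

From λ = h/(mv), the wavelength is inversely proportional to velocity:

λ ∝ 1/v

If v → v/18, then λ → 18λ

When velocity is decreased by a factor of 18, the wavelength increases by a factor of 18.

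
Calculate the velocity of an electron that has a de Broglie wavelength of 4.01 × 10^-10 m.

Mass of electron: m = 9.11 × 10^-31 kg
1.81 × 10^6 m/s

From the de Broglie relation λ = h/(mv), we solve for v:

v = h/(mλ)
v = (6.626 × 10^-34 J·s) / (9.11 × 10^-31 kg × 4.01 × 10^-10 m)
v = 1.81 × 10^6 m/s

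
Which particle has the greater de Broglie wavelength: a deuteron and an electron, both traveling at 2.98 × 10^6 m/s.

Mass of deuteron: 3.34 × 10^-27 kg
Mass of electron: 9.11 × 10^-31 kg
The electron has the longer wavelength.

Using λ = h/(mv), since both particles have the same velocity, the wavelength depends only on mass.

For deuteron: λ₁ = h/(m₁v) = 6.66 × 10^-14 m
For electron: λ₂ = h/(m₂v) = 2.44 × 10^-10 m

Since λ ∝ 1/m at constant velocity, the lighter particle has the longer wavelength.

The electron has the longer de Broglie wavelength.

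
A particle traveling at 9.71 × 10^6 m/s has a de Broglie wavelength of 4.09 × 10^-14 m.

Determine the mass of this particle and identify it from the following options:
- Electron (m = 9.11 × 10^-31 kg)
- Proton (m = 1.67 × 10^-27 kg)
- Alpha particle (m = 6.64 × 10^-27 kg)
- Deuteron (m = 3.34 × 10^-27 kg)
The particle is a proton.

From λ = h/(mv), solve for mass:

m = h/(λv)
m = (6.626 × 10^-34 J·s) / (4.09 × 10^-14 m × 9.71 × 10^6 m/s)
m = 1.67 × 10^-27 kg

Comparing with the listed masses, this is closest to a proton.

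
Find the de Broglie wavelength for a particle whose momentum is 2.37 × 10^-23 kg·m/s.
2.80 × 10^-11 m

Using the de Broglie relation λ = h/p:

λ = h/p
λ = (6.626 × 10^-34 J·s) / (2.37 × 10^-23 kg·m/s)
λ = 2.80 × 10^-11 m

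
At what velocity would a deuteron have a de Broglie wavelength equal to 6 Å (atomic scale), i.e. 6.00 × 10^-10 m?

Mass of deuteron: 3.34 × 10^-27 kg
3.31 × 10^2 m/s

From λ = h/(mv), solve for v:

v = h/(mλ)
v = (6.626 × 10^-34 J·s) / (3.34 × 10^-27 kg × 6.00 × 10^-10 m)
v = 3.31 × 10^2 m/s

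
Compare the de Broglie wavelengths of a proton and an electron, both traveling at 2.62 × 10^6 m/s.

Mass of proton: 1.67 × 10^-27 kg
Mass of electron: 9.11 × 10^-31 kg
The electron has the longer wavelength.

Using λ = h/(mv), since both particles have the same velocity, the wavelength depends only on mass.

For proton: λ₁ = h/(m₁v) = 1.51 × 10^-13 m
For electron: λ₂ = h/(m₂v) = 2.78 × 10^-10 m

Since λ ∝ 1/m at constant velocity, the lighter particle has the longer wavelength.

The electron has the longer de Broglie wavelength.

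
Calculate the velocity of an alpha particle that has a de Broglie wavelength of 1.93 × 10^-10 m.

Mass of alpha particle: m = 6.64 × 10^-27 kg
5.17 × 10^2 m/s

From the de Broglie relation λ = h/(mv), we solve for v:

v = h/(mλ)
v = (6.626 × 10^-34 J·s) / (6.64 × 10^-27 kg × 1.93 × 10^-10 m)
v = 5.17 × 10^2 m/s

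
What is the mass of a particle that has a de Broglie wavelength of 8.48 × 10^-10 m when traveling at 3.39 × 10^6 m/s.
2.30 × 10^-31 kg

From the de Broglie relation λ = h/(mv), we solve for m:

m = h/(λv)
m = (6.626 × 10^-34 J·s) / (8.48 × 10^-10 m × 3.39 × 10^6 m/s)
m = 2.30 × 10^-31 kg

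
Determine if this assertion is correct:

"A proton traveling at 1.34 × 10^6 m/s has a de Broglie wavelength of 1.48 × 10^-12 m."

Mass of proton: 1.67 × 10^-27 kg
False

The claim is incorrect.

Using λ = h/(mv):
λ = (6.626 × 10^-34 J·s) / (1.67 × 10^-27 kg × 1.34 × 10^6 m/s)
λ = 2.96 × 10^-13 m

The actual wavelength differs from the claimed 1.48 × 10^-12 m.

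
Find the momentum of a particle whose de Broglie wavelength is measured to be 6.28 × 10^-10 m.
1.06 × 10^-24 kg·m/s

From the de Broglie relation λ = h/p, we solve for p:

p = h/λ
p = (6.626 × 10^-34 J·s) / (6.28 × 10^-10 m)
p = 1.06 × 10^-24 kg·m/s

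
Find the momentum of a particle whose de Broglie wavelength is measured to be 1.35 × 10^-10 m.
4.91 × 10^-24 kg·m/s

From the de Broglie relation λ = h/p, we solve for p:

p = h/λ
p = (6.626 × 10^-34 J·s) / (1.35 × 10^-10 m)
p = 4.91 × 10^-24 kg·m/s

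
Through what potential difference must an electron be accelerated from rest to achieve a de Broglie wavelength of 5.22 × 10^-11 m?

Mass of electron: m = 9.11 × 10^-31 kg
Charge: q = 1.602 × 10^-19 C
552 V

From λ = h/√(2mqV), we solve for V:

λ² = h²/(2mqV)
V = h²/(2mqλ²)
V = (6.626 × 10^-34 J·s)² / (2 × 9.11 × 10^-31 kg × 1.602 × 10^-19 C × (5.22 × 10^-11 m)²)
V = 552 V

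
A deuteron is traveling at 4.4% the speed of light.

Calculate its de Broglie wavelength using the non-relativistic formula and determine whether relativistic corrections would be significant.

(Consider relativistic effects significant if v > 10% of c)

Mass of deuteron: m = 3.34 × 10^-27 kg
No, relativistic corrections are not needed.

Using the non-relativistic de Broglie formula λ = h/(mv):

v = 4.4% × c = 1.319 × 10^7 m/s

λ = h/(mv)
λ = (6.626 × 10^-34 J·s) / (3.34 × 10^-27 kg × 1.319 × 10^7 m/s)
λ = 1.50 × 10^-14 m

Since v = 4.4% of c < 10% of c, relativistic corrections are NOT significant and this non-relativistic result is a good approximation.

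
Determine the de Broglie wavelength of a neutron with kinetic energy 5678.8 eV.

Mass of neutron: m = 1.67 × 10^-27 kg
3.80 × 10^-13 m

Using λ = h/√(2mKE):

First convert KE to Joules: KE = 5678.8 eV = 9.098 × 10^-16 J

λ = h/√(2mKE)
λ = (6.626 × 10^-34 J·s) / √(2 × 1.67 × 10^-27 kg × 9.098 × 10^-16 J)
λ = 3.80 × 10^-13 m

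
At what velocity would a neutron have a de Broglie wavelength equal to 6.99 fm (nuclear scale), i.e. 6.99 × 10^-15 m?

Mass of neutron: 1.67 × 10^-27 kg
5.68 × 10^7 m/s

From λ = h/(mv), solve for v:

v = h/(mλ)
v = (6.626 × 10^-34 J·s) / (1.67 × 10^-27 kg × 6.99 × 10^-15 m)
v = 5.68 × 10^7 m/s

Note: This velocity is 18.9% of the speed of light, so relativistic corrections would be needed for a more accurate calculation.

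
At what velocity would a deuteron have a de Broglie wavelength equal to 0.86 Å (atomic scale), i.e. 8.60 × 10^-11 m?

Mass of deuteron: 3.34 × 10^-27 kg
2.31 × 10^3 m/s

From λ = h/(mv), solve for v:

v = h/(mλ)
v = (6.626 × 10^-34 J·s) / (3.34 × 10^-27 kg × 8.60 × 10^-11 m)
v = 2.31 × 10^3 m/s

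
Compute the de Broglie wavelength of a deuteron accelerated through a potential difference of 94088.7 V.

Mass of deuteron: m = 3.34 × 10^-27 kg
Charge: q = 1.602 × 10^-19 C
6.60 × 10^-14 m

When a particle is accelerated through voltage V, it gains kinetic energy KE = qV.

The de Broglie wavelength is then λ = h/√(2mqV):

λ = h/√(2mqV)
λ = (6.626 × 10^-34 J·s) / √(2 × 3.34 × 10^-27 kg × 1.602 × 10^-19 C × 94088.7 V)
λ = 6.60 × 10^-14 m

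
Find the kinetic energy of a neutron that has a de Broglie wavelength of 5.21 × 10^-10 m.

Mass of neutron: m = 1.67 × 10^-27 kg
4.84 × 10^-22 J (or 3.02 × 10^-3 eV)

From λ = h/√(2mKE), we solve for KE:

λ² = h²/(2mKE)
KE = h²/(2mλ²)
KE = (6.626 × 10^-34 J·s)² / (2 × 1.67 × 10^-27 kg × (5.21 × 10^-10 m)²)
KE = 4.84 × 10^-22 J
KE = 3.02 × 10^-3 eV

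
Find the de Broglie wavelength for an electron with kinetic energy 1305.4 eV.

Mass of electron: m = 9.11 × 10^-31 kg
3.39 × 10^-11 m

Using λ = h/√(2mKE):

First convert KE to Joules: KE = 1305.4 eV = 2.091 × 10^-16 J

λ = h/√(2mKE)
λ = (6.626 × 10^-34 J·s) / √(2 × 9.11 × 10^-31 kg × 2.091 × 10^-16 J)
λ = 3.39 × 10^-11 m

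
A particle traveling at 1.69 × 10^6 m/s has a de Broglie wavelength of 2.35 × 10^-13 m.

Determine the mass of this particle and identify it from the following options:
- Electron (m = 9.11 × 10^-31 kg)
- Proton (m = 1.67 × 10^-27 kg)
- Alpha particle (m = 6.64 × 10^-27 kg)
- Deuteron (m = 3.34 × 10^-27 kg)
The particle is a proton.

From λ = h/(mv), solve for mass:

m = h/(λv)
m = (6.626 × 10^-34 J·s) / (2.35 × 10^-13 m × 1.69 × 10^6 m/s)
m = 1.67 × 10^-27 kg

Comparing with the listed masses, this is closest to a proton.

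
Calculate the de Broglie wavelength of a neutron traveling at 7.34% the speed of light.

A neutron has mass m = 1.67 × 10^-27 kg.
1.80 × 10^-14 m

Using the de Broglie relation λ = h/(mv):

v = 7.34% × c = 2.200 × 10^7 m/s

λ = h/(mv)
λ = (6.626 × 10^-34 J·s) / (1.67 × 10^-27 kg × 2.200 × 10^7 m/s)
λ = 1.80 × 10^-14 m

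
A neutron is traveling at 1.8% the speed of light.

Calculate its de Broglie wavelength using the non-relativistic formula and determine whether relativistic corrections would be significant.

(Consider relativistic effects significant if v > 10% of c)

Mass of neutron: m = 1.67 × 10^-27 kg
No, relativistic corrections are not needed.

Using the non-relativistic de Broglie formula λ = h/(mv):

v = 1.8% × c = 5.396 × 10^6 m/s

λ = h/(mv)
λ = (6.626 × 10^-34 J·s) / (1.67 × 10^-27 kg × 5.396 × 10^6 m/s)
λ = 7.35 × 10^-14 m

Since v = 1.8% of c < 10% of c, relativistic corrections are NOT significant and this non-relativistic result is a good approximation.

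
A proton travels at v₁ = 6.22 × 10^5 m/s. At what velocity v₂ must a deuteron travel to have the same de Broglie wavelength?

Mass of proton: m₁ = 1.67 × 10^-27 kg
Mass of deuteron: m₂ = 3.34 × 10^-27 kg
v₂ = 3.11 × 10^5 m/s

For equal de Broglie wavelengths: λ₁ = λ₂

h/(m₁v₁) = h/(m₂v₂)
m₁v₁ = m₂v₂
v₂ = v₁ · (m₁/m₂)

v₂ = 6.22 × 10^5 m/s × (1.67 × 10^-27 kg / 3.34 × 10^-27 kg)
v₂ = 3.11 × 10^5 m/s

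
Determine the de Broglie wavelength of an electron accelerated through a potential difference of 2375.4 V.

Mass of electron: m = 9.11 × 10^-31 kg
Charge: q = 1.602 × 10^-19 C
2.52 × 10^-11 m

When a particle is accelerated through voltage V, it gains kinetic energy KE = qV.

The de Broglie wavelength is then λ = h/√(2mqV):

λ = h/√(2mqV)
λ = (6.626 × 10^-34 J·s) / √(2 × 9.11 × 10^-31 kg × 1.602 × 10^-19 C × 2375.4 V)
λ = 2.52 × 10^-11 m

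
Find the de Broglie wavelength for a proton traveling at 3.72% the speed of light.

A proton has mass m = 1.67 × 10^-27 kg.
3.56 × 10^-14 m

Using the de Broglie relation λ = h/(mv):

v = 3.72% × c = 1.115 × 10^7 m/s

λ = h/(mv)
λ = (6.626 × 10^-34 J·s) / (1.67 × 10^-27 kg × 1.115 × 10^7 m/s)
λ = 3.56 × 10^-14 m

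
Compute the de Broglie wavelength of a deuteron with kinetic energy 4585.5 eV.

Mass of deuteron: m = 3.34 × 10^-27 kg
2.99 × 10^-13 m

Using λ = h/√(2mKE):

First convert KE to Joules: KE = 4585.5 eV = 7.347 × 10^-16 J

λ = h/√(2mKE)
λ = (6.626 × 10^-34 J·s) / √(2 × 3.34 × 10^-27 kg × 7.347 × 10^-16 J)
λ = 2.99 × 10^-13 m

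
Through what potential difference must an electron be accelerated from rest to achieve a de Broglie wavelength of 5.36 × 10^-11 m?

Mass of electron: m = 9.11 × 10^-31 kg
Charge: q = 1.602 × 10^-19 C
524 V

From λ = h/√(2mqV), we solve for V:

λ² = h²/(2mqV)
V = h²/(2mqλ²)
V = (6.626 × 10^-34 J·s)² / (2 × 9.11 × 10^-31 kg × 1.602 × 10^-19 C × (5.36 × 10^-11 m)²)
V = 524 V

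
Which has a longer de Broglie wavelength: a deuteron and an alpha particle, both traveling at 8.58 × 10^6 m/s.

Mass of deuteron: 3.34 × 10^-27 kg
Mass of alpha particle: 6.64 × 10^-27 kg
The deuteron has the longer wavelength.

Using λ = h/(mv), since both particles have the same velocity, the wavelength depends only on mass.

For deuteron: λ₁ = h/(m₁v) = 2.31 × 10^-14 m
For alpha particle: λ₂ = h/(m₂v) = 1.16 × 10^-14 m

Since λ ∝ 1/m at constant velocity, the lighter particle has the longer wavelength.

The deuteron has the longer de Broglie wavelength.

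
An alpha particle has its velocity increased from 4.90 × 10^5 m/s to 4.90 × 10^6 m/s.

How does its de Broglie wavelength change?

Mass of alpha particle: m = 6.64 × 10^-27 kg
The wavelength decreases by a factor of 10.

Using λ = h/(mv):

Initial wavelength: λ₁ = h/(mv₁) = 2.04 × 10^-13 m
Final wavelength: λ₂ = h/(mv₂) = 2.04 × 10^-14 m

Since λ ∝ 1/v, when velocity increases by a factor of 10, the wavelength decreases by a factor of 10.

λ₂/λ₁ = v₁/v₂ = 1/10

The wavelength decreases by a factor of 10.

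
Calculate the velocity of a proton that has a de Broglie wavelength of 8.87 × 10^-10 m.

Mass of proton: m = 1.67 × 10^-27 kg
4.47 × 10^2 m/s

From the de Broglie relation λ = h/(mv), we solve for v:

v = h/(mλ)
v = (6.626 × 10^-34 J·s) / (1.67 × 10^-27 kg × 8.87 × 10^-10 m)
v = 4.47 × 10^2 m/s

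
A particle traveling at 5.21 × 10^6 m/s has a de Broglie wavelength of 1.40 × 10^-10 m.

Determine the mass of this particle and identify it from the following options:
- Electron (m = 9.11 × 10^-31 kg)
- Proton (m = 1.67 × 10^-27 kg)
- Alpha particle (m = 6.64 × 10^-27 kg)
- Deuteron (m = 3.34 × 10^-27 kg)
The particle is an electron.

From λ = h/(mv), solve for mass:

m = h/(λv)
m = (6.626 × 10^-34 J·s) / (1.40 × 10^-10 m × 5.21 × 10^6 m/s)
m = 9.08 × 10^-31 kg

Comparing with the listed masses, this is closest to an electron.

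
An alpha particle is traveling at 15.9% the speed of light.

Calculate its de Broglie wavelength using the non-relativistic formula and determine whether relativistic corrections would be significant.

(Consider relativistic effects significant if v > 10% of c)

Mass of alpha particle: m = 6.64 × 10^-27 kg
Yes, relativistic corrections are needed.

Using the non-relativistic de Broglie formula λ = h/(mv):

v = 15.9% × c = 4.767 × 10^7 m/s

λ = h/(mv)
λ = (6.626 × 10^-34 J·s) / (6.64 × 10^-27 kg × 4.767 × 10^7 m/s)
λ = 2.09 × 10^-15 m

Since v = 15.9% of c > 10% of c, relativistic corrections ARE significant and the actual wavelength would differ from this non-relativistic estimate.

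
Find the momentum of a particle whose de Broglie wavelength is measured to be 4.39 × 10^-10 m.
1.51 × 10^-24 kg·m/s

From the de Broglie relation λ = h/p, we solve for p:

p = h/λ
p = (6.626 × 10^-34 J·s) / (4.39 × 10^-10 m)
p = 1.51 × 10^-24 kg·m/s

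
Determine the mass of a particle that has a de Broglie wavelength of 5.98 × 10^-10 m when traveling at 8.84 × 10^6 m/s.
1.25 × 10^-31 kg

From the de Broglie relation λ = h/(mv), we solve for m:

m = h/(λv)
m = (6.626 × 10^-34 J·s) / (5.98 × 10^-10 m × 8.84 × 10^6 m/s)
m = 1.25 × 10^-31 kg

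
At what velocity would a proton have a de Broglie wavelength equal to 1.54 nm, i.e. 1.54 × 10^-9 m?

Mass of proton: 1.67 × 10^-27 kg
2.58 × 10^2 m/s

From λ = h/(mv), solve for v:

v = h/(mλ)
v = (6.626 × 10^-34 J·s) / (1.67 × 10^-27 kg × 1.54 × 10^-9 m)
v = 2.58 × 10^2 m/s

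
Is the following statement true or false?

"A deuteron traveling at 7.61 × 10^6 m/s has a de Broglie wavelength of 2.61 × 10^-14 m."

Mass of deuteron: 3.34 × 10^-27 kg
True

The claim is correct.

Using λ = h/(mv):
λ = (6.626 × 10^-34 J·s) / (3.34 × 10^-27 kg × 7.61 × 10^6 m/s)
λ = 2.61 × 10^-14 m

This matches the claimed value.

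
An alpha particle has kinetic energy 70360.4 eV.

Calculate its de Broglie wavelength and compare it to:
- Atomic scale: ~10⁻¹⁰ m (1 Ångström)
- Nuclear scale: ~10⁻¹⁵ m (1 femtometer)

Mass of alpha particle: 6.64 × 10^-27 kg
λ = 5.42 × 10^-14 m, which is between nuclear and atomic scales.

Using λ = h/√(2mKE):

KE = 70360.4 eV = 1.127 × 10^-14 J

λ = h/√(2mKE)
λ = (6.626 × 10^-34 J·s) / √(2 × 6.64 × 10^-27 kg × 1.127 × 10^-14 J)
λ = 5.42 × 10^-14 m

Comparison:
- Atomic scale (10⁻¹⁰ m): λ is 0.00054× this size
- Nuclear scale (10⁻¹⁵ m): λ is 54× this size

The wavelength is between nuclear and atomic scales.

This wavelength is appropriate for probing atomic structure but too large for nuclear physics experiments.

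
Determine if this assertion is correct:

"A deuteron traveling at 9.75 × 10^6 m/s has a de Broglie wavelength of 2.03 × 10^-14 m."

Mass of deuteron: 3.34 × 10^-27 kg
True

The claim is correct.

Using λ = h/(mv):
λ = (6.626 × 10^-34 J·s) / (3.34 × 10^-27 kg × 9.75 × 10^6 m/s)
λ = 2.03 × 10^-14 m

This matches the claimed value.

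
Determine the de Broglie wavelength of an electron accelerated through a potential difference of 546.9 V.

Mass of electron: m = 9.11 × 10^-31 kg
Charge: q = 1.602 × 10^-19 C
5.24 × 10^-11 m

When a particle is accelerated through voltage V, it gains kinetic energy KE = qV.

The de Broglie wavelength is then λ = h/√(2mqV):

λ = h/√(2mqV)
λ = (6.626 × 10^-34 J·s) / √(2 × 9.11 × 10^-31 kg × 1.602 × 10^-19 C × 546.9 V)
λ = 5.24 × 10^-11 m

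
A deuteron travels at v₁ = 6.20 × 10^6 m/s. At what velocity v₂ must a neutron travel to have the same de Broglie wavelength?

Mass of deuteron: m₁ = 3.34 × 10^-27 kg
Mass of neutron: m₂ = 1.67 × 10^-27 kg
v₂ = 1.24 × 10^7 m/s

For equal de Broglie wavelengths: λ₁ = λ₂

h/(m₁v₁) = h/(m₂v₂)
m₁v₁ = m₂v₂
v₂ = v₁ · (m₁/m₂)

v₂ = 6.20 × 10^6 m/s × (3.34 × 10^-27 kg / 1.67 × 10^-27 kg)
v₂ = 1.24 × 10^7 m/s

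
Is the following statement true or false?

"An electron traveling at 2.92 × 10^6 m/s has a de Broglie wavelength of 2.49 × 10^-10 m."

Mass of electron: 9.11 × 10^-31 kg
True

The claim is correct.

Using λ = h/(mv):
λ = (6.626 × 10^-34 J·s) / (9.11 × 10^-31 kg × 2.92 × 10^6 m/s)
λ = 2.49 × 10^-10 m

This matches the claimed value.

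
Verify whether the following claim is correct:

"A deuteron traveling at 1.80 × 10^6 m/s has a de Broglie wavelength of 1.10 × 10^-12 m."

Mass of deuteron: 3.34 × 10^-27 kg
False

The claim is incorrect.

Using λ = h/(mv):
λ = (6.626 × 10^-34 J·s) / (3.34 × 10^-27 kg × 1.80 × 10^6 m/s)
λ = 1.10 × 10^-13 m

The actual wavelength differs from the claimed 1.10 × 10^-12 m.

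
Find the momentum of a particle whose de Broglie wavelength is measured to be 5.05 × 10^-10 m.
1.31 × 10^-24 kg·m/s

From the de Broglie relation λ = h/p, we solve for p:

p = h/λ
p = (6.626 × 10^-34 J·s) / (5.05 × 10^-10 m)
p = 1.31 × 10^-24 kg·m/s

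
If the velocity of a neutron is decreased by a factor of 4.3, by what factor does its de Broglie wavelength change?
The wavelength increases by a factor of 4.3.

From λ = h/(mv), the wavelength is inversely proportional to velocity:

λ ∝ 1/v

If v → v/4.3, then λ → 4.3λ

When velocity is decreased by a factor of 4.3, the wavelength increases by a factor of 4.3.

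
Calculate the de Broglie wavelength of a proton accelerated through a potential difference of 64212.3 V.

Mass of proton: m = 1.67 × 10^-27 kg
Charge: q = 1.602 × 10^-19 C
1.13 × 10^-13 m

When a particle is accelerated through voltage V, it gains kinetic energy KE = qV.

The de Broglie wavelength is then λ = h/√(2mqV):

λ = h/√(2mqV)
λ = (6.626 × 10^-34 J·s) / √(2 × 1.67 × 10^-27 kg × 1.602 × 10^-19 C × 64212.3 V)
λ = 1.13 × 10^-13 m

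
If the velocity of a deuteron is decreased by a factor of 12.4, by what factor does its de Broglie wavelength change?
The wavelength increases by a factor of 12.4.

From λ = h/(mv), the wavelength is inversely proportional to velocity:

λ ∝ 1/v

If v → v/12.4, then λ → 12.4λ

When velocity is decreased by a factor of 12.4, the wavelength increases by a factor of 12.4.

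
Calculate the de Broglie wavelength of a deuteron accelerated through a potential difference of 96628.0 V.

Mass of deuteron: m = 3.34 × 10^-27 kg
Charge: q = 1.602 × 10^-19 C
6.52 × 10^-14 m

When a particle is accelerated through voltage V, it gains kinetic energy KE = qV.

The de Broglie wavelength is then λ = h/√(2mqV):

λ = h/√(2mqV)
λ = (6.626 × 10^-34 J·s) / √(2 × 3.34 × 10^-27 kg × 1.602 × 10^-19 C × 96628.0 V)
λ = 6.52 × 10^-14 m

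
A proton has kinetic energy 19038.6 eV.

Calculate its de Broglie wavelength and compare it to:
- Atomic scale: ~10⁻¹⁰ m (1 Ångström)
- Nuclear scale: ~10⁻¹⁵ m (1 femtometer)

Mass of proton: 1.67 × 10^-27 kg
λ = 2.08 × 10^-13 m, which is between nuclear and atomic scales.

Using λ = h/√(2mKE):

KE = 19038.6 eV = 3.050 × 10^-15 J

λ = h/√(2mKE)
λ = (6.626 × 10^-34 J·s) / √(2 × 1.67 × 10^-27 kg × 3.050 × 10^-15 J)
λ = 2.08 × 10^-13 m

Comparison:
- Atomic scale (10⁻¹⁰ m): λ is 0.0021× this size
- Nuclear scale (10⁻¹⁵ m): λ is 2.1e+02× this size

The wavelength is between nuclear and atomic scales.

This wavelength is appropriate for probing atomic structure but too large for nuclear physics experiments.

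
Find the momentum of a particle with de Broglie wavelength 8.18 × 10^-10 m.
8.10 × 10^-25 kg·m/s

From the de Broglie relation λ = h/p, we solve for p:

p = h/λ
p = (6.626 × 10^-34 J·s) / (8.18 × 10^-10 m)
p = 8.10 × 10^-25 kg·m/s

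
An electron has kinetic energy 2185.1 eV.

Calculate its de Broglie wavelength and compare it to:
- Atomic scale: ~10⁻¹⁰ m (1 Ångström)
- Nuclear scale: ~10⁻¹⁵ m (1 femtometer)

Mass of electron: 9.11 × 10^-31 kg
λ = 2.62 × 10^-11 m, which is between nuclear and atomic scales.

Using λ = h/√(2mKE):

KE = 2185.1 eV = 3.501 × 10^-16 J

λ = h/√(2mKE)
λ = (6.626 × 10^-34 J·s) / √(2 × 9.11 × 10^-31 kg × 3.501 × 10^-16 J)
λ = 2.62 × 10^-11 m

Comparison:
- Atomic scale (10⁻¹⁰ m): λ is 0.26× this size
- Nuclear scale (10⁻¹⁵ m): λ is 2.6e+04× this size

The wavelength is between nuclear and atomic scales.

This wavelength is appropriate for probing atomic structure but too large for nuclear physics experiments.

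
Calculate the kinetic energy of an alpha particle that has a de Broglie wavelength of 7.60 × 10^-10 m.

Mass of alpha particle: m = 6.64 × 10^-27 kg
5.72 × 10^-23 J (or 3.57 × 10^-4 eV)

From λ = h/√(2mKE), we solve for KE:

λ² = h²/(2mKE)
KE = h²/(2mλ²)
KE = (6.626 × 10^-34 J·s)² / (2 × 6.64 × 10^-27 kg × (7.60 × 10^-10 m)²)
KE = 5.72 × 10^-23 J
KE = 3.57 × 10^-4 eV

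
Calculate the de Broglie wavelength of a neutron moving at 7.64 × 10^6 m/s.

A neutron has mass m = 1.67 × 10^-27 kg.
5.19 × 10^-14 m

Using the de Broglie relation λ = h/(mv):

λ = h/(mv)
λ = (6.626 × 10^-34 J·s) / (1.67 × 10^-27 kg × 7.64 × 10^6 m/s)
λ = 5.19 × 10^-14 m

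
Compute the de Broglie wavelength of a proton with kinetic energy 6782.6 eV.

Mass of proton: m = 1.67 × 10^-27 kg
3.48 × 10^-13 m

Using λ = h/√(2mKE):

First convert KE to Joules: KE = 6782.6 eV = 1.087 × 10^-15 J

λ = h/√(2mKE)
λ = (6.626 × 10^-34 J·s) / √(2 × 1.67 × 10^-27 kg × 1.087 × 10^-15 J)
λ = 3.48 × 10^-13 m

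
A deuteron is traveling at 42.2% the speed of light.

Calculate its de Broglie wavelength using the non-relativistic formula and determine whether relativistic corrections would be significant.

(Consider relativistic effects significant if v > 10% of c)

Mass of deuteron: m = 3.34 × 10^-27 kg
Yes, relativistic corrections are needed.

Using the non-relativistic de Broglie formula λ = h/(mv):

v = 42.2% × c = 1.265 × 10^8 m/s

λ = h/(mv)
λ = (6.626 × 10^-34 J·s) / (3.34 × 10^-27 kg × 1.265 × 10^8 m/s)
λ = 1.57 × 10^-15 m

Since v = 42.2% of c > 10% of c, relativistic corrections ARE significant and the actual wavelength would differ from this non-relativistic estimate.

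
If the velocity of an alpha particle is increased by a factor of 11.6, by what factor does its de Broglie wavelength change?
The wavelength decreases by a factor of 11.6.

From λ = h/(mv), the wavelength is inversely proportional to velocity:

λ ∝ 1/v

If v → 11.6v, then λ → λ/11.6

When velocity is increased by a factor of 11.6, the wavelength decreases by a factor of 11.6.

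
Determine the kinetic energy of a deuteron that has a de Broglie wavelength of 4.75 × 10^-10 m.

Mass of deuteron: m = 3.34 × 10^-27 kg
2.91 × 10^-22 J (or 1.82 × 10^-3 eV)

From λ = h/√(2mKE), we solve for KE:

λ² = h²/(2mKE)
KE = h²/(2mλ²)
KE = (6.626 × 10^-34 J·s)² / (2 × 3.34 × 10^-27 kg × (4.75 × 10^-10 m)²)
KE = 2.91 × 10^-22 J
KE = 1.82 × 10^-3 eV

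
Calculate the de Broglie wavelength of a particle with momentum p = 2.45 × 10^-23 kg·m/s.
2.70 × 10^-11 m

Using the de Broglie relation λ = h/p:

λ = h/p
λ = (6.626 × 10^-34 J·s) / (2.45 × 10^-23 kg·m/s)
λ = 2.70 × 10^-11 m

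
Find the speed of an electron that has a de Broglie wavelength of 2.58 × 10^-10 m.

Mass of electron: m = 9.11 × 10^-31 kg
2.82 × 10^6 m/s

From the de Broglie relation λ = h/(mv), we solve for v:

v = h/(mλ)
v = (6.626 × 10^-34 J·s) / (9.11 × 10^-31 kg × 2.58 × 10^-10 m)
v = 2.82 × 10^6 m/s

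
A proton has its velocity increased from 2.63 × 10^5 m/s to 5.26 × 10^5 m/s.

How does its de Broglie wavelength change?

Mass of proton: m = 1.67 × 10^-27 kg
The wavelength decreases by a factor of 2.

Using λ = h/(mv):

Initial wavelength: λ₁ = h/(mv₁) = 1.51 × 10^-12 m
Final wavelength: λ₂ = h/(mv₂) = 7.54 × 10^-13 m

Since λ ∝ 1/v, when velocity increases by a factor of 2, the wavelength decreases by a factor of 2.

λ₂/λ₁ = v₁/v₂ = 1/2

The wavelength decreases by a factor of 2.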